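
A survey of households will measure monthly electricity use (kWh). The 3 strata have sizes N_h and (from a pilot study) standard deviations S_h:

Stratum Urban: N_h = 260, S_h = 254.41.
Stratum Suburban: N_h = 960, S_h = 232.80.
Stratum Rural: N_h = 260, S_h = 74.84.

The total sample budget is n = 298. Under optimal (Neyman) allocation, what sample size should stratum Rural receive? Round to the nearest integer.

Neyman allocation: n_h = n · N_h S_h / Σ N_i S_i, with n = 298.
  stratum Urban: N_h·S_h = 260·254.41 = 66146.60
  stratum Suburban: N_h·S_h = 960·232.80 = 223488.00
  stratum Rural: N_h·S_h = 260·74.84 = 19458.40
Σ N_h S_h = 309093.00
n for stratum Rural = 298·19458.40/309093.00 = 18.760 → 19

19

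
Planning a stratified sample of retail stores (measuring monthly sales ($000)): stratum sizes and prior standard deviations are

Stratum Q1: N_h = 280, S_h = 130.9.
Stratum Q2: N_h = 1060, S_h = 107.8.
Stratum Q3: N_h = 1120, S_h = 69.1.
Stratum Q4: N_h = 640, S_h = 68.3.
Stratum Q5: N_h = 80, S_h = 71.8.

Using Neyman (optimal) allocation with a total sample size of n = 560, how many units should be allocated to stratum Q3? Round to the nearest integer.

Neyman allocation: n_h = n · N_h S_h / Σ N_i S_i, with n = 560.
  stratum Q1: N_h·S_h = 280·130.9 = 36652.00
  stratum Q2: N_h·S_h = 1060·107.8 = 114268.00
  stratum Q3: N_h·S_h = 1120·69.1 = 77392.00
  stratum Q4: N_h·S_h = 640·68.3 = 43712.00
  stratum Q5: N_h·S_h = 80·71.8 = 5744.00
Σ N_h S_h = 277768.00
n for stratum Q3 = 560·77392.00/277768.00 = 156.028 → 156

156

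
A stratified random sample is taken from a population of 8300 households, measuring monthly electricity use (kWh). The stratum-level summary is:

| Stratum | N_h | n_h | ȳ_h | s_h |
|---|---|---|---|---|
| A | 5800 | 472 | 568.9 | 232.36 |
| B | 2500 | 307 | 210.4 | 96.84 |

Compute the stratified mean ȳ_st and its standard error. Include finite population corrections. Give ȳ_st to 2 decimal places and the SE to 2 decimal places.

ȳ_st ≈ 460.92, SE ≈ 7.33

ȳ_st = Σ W_h ȳ_h = (5800·568.9 + 2500·210.4)/8300 = 460.91807
V̂(ȳ_st) = Σ W_h² (1 − n_h/N_h) s_h²/n_h, with W_h = N_h/N and N = 8300:
  stratum A: (5800/8300)²·(1 − 472/5800)·232.36²/472 = 51.3117
  stratum B: (2500/8300)²·(1 − 307/2500)·96.84²/307 = 2.43105
V̂(ȳ_st) = 53.7428
SE(ȳ_st) = √53.7428 = 7.33095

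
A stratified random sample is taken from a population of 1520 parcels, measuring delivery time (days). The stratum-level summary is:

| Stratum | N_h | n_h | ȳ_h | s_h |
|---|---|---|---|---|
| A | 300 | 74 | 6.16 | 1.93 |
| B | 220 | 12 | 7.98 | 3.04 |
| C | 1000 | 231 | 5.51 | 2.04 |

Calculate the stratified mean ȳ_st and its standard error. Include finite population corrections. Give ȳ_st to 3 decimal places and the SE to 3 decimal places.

ȳ_st ≈ 5.996, SE ≈ 0.151

ȳ_st = Σ W_h ȳ_h = (300·6.16 + 220·7.98 + 1000·5.51)/1520 = 5.99579
V̂(ȳ_st) = Σ W_h² (1 − n_h/N_h) s_h²/n_h, with W_h = N_h/N and N = 1520:
  stratum A: (300/1520)²·(1 − 74/300)·1.93²/74 = 0.00147715
  stratum B: (220/1520)²·(1 − 12/220)·3.04²/12 = 0.0152533
  stratum C: (1000/1520)²·(1 − 231/1000)·2.04²/231 = 0.00599636
V̂(ȳ_st) = 0.0227268
SE(ȳ_st) = √0.0227268 = 0.150754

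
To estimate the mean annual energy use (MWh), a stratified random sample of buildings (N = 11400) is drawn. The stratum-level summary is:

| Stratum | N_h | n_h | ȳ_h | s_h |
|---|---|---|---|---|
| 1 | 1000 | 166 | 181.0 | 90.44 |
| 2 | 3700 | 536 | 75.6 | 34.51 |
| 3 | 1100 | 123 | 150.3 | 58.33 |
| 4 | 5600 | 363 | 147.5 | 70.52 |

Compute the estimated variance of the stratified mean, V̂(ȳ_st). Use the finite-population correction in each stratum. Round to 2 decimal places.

V̂(ȳ_st) ≈ 3.84

V̂(ȳ_st) = Σ W_h² (1 − n_h/N_h) s_h²/n_h, with W_h = N_h/N and N = 11400:
  stratum 1: (1000/11400)²·(1 − 166/1000)·90.44²/166 = 0.316205
  stratum 2: (3700/11400)²·(1 − 536/3700)·34.51²/536 = 0.200149
  stratum 3: (1100/11400)²·(1 − 123/1100)·58.33²/123 = 0.228748
  stratum 4: (5600/11400)²·(1 − 363/5600)·70.52²/363 = 3.09157
V̂(ȳ_st) = 3.83667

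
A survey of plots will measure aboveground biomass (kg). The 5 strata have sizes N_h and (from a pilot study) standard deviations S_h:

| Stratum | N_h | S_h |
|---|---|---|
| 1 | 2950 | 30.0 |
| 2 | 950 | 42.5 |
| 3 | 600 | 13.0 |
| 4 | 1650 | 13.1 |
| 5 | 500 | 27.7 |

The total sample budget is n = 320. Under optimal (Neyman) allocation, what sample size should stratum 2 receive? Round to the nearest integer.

75

Neyman allocation: n_h = n · N_h S_h / Σ N_i S_i, with n = 320.
  stratum 1: N_h·S_h = 2950·30.0 = 88500.00
  stratum 2: N_h·S_h = 950·42.5 = 40375.00
  stratum 3: N_h·S_h = 600·13.0 = 7800.00
  stratum 4: N_h·S_h = 1650·13.1 = 21615.00
  stratum 5: N_h·S_h = 500·27.7 = 13850.00
Σ N_h S_h = 172140.00
n for stratum 2 = 320·40375.00/172140.00 = 75.055 → 75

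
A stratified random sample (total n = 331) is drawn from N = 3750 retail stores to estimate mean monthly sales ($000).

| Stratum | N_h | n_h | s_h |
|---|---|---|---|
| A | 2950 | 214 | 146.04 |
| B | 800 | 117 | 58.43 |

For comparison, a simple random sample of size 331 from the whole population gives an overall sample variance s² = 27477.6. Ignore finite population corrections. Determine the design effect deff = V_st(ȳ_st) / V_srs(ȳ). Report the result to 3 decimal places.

V̂(ȳ_st) = Σ W_h² s_h²/n_h, with W_h = N_h/N and N = 3750:
  stratum A: (2950/3750)²·146.04²/214 = 61.6753
  stratum B: (800/3750)²·58.43²/117 = 1.32802
V_st = 63.0033
V_srs = s²/n = 27477.6/331 = 83.0139
deff = V_st / V_srs = 63.0033/83.0139 = 0.7589

deff ≈ 0.759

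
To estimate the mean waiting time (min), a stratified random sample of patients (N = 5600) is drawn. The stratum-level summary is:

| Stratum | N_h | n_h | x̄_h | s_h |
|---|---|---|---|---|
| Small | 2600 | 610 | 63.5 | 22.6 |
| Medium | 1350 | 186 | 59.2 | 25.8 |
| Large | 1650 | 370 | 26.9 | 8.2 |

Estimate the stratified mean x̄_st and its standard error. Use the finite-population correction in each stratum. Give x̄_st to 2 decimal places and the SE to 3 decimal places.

x̄_st = Σ W_h x̄_h = (2600·63.5 + 1350·59.2 + 1650·26.9)/5600 = 51.67946
V̂(x̄_st) = Σ W_h² (1 − n_h/N_h) s_h²/n_h, with W_h = N_h/N and N = 5600:
  stratum Small: (2600/5600)²·(1 − 610/2600)·22.6²/610 = 0.138146
  stratum Medium: (1350/5600)²·(1 − 186/1350)·25.8²/186 = 0.179323
  stratum Large: (1650/5600)²·(1 − 370/1650)·8.2²/370 = 0.0122389
V̂(x̄_st) = 0.329708
SE(x̄_st) = √0.329708 = 0.574202

x̄_st ≈ 51.68, SE ≈ 0.574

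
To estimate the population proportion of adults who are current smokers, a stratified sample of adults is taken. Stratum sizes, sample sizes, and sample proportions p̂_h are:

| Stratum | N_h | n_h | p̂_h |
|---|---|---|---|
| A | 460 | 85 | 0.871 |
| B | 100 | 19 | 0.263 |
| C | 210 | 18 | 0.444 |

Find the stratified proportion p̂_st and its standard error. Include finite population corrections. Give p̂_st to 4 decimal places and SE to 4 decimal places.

p̂_st ≈ 0.6756, SE ≈ 0.0390

N = 770; stratum weights W_h = N_h/N.
p̂_st = Σ W_h p̂_h = (460·0.871 + 100·0.263 + 210·0.444)/770 = 0.67558
V̂(p̂_st) = Σ W_h² (1 − n_h/N_h) p̂_h(1−p̂_h)/(n_h−1):
  stratum A: (460/770)²·(1 − 85/460)·0.871·0.129/84 = 0.000389167
  stratum B: (100/770)²·(1 − 19/100)·0.263·0.737/18 = 0.000147114
  stratum C: (210/770)²·(1 − 18/210)·0.444·0.556/17 = 0.000987525
V̂(p̂_st) = 0.00152381; SE = √V̂ = 0.039036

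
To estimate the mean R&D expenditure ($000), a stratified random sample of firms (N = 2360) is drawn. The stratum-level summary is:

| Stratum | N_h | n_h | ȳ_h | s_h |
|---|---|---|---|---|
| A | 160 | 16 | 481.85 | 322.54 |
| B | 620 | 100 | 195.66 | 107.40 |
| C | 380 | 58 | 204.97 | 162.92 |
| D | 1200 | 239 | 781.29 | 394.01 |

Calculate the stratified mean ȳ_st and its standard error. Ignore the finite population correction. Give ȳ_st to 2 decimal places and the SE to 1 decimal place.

ȳ_st ≈ 514.34, SE ≈ 14.8

ȳ_st = Σ W_h ȳ_h = (160·481.85 + 620·195.66 + 380·204.97 + 1200·781.29)/2360 = 514.33975
V̂(ȳ_st) = Σ W_h² s_h²/n_h, with W_h = N_h/N and N = 2360:
  stratum A: (160/2360)²·322.54²/16 = 29.8857
  stratum B: (620/2360)²·107.40²/100 = 7.96101
  stratum C: (380/2360)²·162.92²/58 = 11.8649
  stratum D: (1200/2360)²·394.01²/239 = 167.94
V̂(ȳ_st) = 217.652
SE(ȳ_st) = √217.652 = 14.753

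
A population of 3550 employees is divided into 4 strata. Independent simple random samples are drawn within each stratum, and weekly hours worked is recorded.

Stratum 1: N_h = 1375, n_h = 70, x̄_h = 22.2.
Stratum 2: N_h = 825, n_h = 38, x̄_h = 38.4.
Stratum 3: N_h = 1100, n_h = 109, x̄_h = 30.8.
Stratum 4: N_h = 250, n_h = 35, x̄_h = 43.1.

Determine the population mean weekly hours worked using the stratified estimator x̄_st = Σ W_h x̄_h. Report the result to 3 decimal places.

x̄_st ≈ 30.101

N = Σ N_h = 3550. Stratum weights W_h = N_h/N.
x̄_st = (1375·22.2 + 825·38.4 + 1100·30.8 + 250·43.1) / 3550 = 30.10141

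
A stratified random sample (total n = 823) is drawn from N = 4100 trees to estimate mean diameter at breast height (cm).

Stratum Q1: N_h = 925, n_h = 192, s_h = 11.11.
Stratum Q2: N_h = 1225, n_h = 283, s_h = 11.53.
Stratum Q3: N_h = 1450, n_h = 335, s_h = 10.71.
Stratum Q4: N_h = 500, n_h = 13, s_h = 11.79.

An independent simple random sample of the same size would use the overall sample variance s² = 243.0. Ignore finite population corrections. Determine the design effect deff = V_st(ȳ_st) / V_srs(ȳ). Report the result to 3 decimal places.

deff ≈ 0.936

V̂(ȳ_st) = Σ W_h² s_h²/n_h, with W_h = N_h/N and N = 4100:
  stratum Q1: (925/4100)²·11.11²/192 = 0.0327222
  stratum Q2: (1225/4100)²·11.53²/283 = 0.041935
  stratum Q3: (1450/4100)²·10.71²/335 = 0.0428255
  stratum Q4: (500/4100)²·11.79²/13 = 0.159022
V_st = 0.276504
V_srs = s²/n = 243.0/823 = 0.295261
deff = V_st / V_srs = 0.276504/0.295261 = 0.9365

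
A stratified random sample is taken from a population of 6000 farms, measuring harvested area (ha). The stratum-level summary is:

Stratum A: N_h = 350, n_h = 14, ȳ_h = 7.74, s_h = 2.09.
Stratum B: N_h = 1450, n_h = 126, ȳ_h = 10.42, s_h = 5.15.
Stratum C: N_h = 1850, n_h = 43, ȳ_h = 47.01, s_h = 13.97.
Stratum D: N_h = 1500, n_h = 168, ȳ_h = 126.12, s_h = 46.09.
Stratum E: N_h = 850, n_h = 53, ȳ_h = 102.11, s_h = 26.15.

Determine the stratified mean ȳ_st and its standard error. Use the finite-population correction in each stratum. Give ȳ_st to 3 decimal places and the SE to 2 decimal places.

ȳ_st = Σ W_h ȳ_h = (350·7.74 + 1450·10.42 + 1850·47.01 + 1500·126.12 + 850·102.11)/6000 = 63.46000
V̂(ȳ_st) = Σ W_h² (1 − n_h/N_h) s_h²/n_h, with W_h = N_h/N and N = 6000:
  stratum A: (350/6000)²·(1 − 14/350)·2.09²/14 = 0.00101922
  stratum B: (1450/6000)²·(1 − 126/1450)·5.15²/126 = 0.0112253
  stratum C: (1850/6000)²·(1 − 43/1850)·13.97²/43 = 0.421456
  stratum D: (1500/6000)²·(1 − 168/1500)·46.09²/168 = 0.701774
  stratum E: (850/6000)²·(1 − 53/850)·26.15²/53 = 0.242796
V̂(ȳ_st) = 1.37827
SE(ȳ_st) = √1.37827 = 1.174

ȳ_st ≈ 63.460, SE ≈ 1.17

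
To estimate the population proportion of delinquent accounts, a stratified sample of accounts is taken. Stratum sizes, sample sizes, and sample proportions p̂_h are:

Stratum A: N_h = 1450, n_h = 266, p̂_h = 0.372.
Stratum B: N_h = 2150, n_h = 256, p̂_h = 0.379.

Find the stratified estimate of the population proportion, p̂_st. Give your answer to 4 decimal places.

p̂_st ≈ 0.3762

N = 3600; stratum weights W_h = N_h/N.
p̂_st = Σ W_h p̂_h = (1450·0.372 + 2150·0.379)/3600 = 0.37618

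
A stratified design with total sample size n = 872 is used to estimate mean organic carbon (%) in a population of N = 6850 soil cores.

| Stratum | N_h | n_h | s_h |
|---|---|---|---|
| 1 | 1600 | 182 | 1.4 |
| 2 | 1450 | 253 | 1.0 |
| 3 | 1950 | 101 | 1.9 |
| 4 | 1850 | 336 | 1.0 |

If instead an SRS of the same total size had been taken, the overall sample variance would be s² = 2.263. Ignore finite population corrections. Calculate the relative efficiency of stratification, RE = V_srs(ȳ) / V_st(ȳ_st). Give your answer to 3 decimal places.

RE ≈ 0.669

V̂(ȳ_st) = Σ W_h² s_h²/n_h, with W_h = N_h/N and N = 6850:
  stratum 1: (1600/6850)²·1.4²/182 = 0.000587548
  stratum 2: (1450/6850)²·1.0²/253 = 0.000177106
  stratum 3: (1950/6850)²·1.9²/101 = 0.0028965
  stratum 4: (1850/6850)²·1.0²/336 = 0.000217082
V_st = 0.00387824
V_srs = s²/n = 2.263/872 = 0.00259518
Relative efficiency = V_srs / V_st = 0.00259518/0.00387824 = 0.6692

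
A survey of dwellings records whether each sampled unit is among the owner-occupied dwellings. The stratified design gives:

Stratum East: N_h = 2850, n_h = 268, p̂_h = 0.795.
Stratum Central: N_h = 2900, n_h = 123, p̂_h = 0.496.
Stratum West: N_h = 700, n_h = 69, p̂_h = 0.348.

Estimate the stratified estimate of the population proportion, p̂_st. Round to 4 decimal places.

p̂_st ≈ 0.6121

N = 6450; stratum weights W_h = N_h/N.
p̂_st = Σ W_h p̂_h = (2850·0.795 + 2900·0.496 + 700·0.348)/6450 = 0.61205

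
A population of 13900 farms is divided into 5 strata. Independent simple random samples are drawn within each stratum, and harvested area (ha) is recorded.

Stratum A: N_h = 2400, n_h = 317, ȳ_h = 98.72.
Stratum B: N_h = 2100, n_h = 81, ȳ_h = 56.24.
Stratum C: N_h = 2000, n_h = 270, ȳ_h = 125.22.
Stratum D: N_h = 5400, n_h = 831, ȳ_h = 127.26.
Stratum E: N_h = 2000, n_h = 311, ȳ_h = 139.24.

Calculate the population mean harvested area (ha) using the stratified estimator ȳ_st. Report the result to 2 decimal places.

N = Σ N_h = 13900. Stratum weights W_h = N_h/N.
ȳ_st = (2400·98.72 + 2100·56.24 + 2000·125.22 + 5400·127.26 + 2000·139.24) / 13900 = 113.0328

ȳ_st ≈ 113.03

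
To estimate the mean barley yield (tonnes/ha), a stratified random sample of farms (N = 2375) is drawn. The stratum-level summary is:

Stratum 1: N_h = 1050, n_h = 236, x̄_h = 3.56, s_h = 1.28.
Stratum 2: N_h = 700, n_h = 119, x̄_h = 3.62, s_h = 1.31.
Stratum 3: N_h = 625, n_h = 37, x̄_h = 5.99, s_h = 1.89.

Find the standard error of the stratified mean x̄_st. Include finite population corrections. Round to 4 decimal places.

SE(x̄_st) ≈ 0.0916

V̂(x̄_st) = Σ W_h² (1 − n_h/N_h) s_h²/n_h, with W_h = N_h/N and N = 2375:
  stratum 1: (1050/2375)²·(1 − 236/1050)·1.28²/236 = 0.00105195
  stratum 2: (700/2375)²·(1 − 119/700)·1.31²/119 = 0.00103978
  stratum 3: (625/2375)²·(1 − 37/625)·1.89²/37 = 0.00629002
V̂(x̄_st) = 0.00838175
SE(x̄_st) = √0.00838175 = 0.0915519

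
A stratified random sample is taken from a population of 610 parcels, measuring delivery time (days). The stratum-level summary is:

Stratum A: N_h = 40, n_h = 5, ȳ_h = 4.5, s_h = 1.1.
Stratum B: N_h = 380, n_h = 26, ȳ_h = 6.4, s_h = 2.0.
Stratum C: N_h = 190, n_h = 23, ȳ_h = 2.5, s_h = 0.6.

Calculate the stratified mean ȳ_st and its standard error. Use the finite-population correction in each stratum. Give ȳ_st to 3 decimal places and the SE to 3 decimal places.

ȳ_st = Σ W_h ȳ_h = (40·4.5 + 380·6.4 + 190·2.5)/610 = 5.06066
V̂(ȳ_st) = Σ W_h² (1 − n_h/N_h) s_h²/n_h, with W_h = N_h/N and N = 610:
  stratum A: (40/610)²·(1 − 5/40)·1.1²/5 = 0.000910508
  stratum B: (380/610)²·(1 − 26/380)·2.0²/26 = 0.0556178
  stratum C: (190/610)²·(1 − 23/190)·0.6²/23 = 0.0013347
V̂(ȳ_st) = 0.057863
SE(ȳ_st) = √0.057863 = 0.240547

ȳ_st ≈ 5.061, SE ≈ 0.241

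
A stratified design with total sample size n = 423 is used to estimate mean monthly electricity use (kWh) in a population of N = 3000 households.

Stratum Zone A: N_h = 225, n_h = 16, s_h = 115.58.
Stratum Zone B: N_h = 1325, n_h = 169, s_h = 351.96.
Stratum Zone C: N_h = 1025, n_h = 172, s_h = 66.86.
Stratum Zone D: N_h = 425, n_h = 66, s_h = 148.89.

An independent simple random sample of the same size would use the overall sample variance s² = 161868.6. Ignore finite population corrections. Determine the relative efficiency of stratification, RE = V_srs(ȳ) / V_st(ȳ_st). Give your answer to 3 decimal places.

V̂(ȳ_st) = Σ W_h² s_h²/n_h, with W_h = N_h/N and N = 3000:
  stratum Zone A: (225/3000)²·115.58²/16 = 4.69643
  stratum Zone B: (1325/3000)²·351.96²/169 = 142.985
  stratum Zone C: (1025/3000)²·66.86²/172 = 3.03396
  stratum Zone D: (425/3000)²·148.89²/66 = 6.74097
V_st = 157.456
V_srs = s²/n = 161868.6/423 = 382.668
Relative efficiency = V_srs / V_st = 382.668/157.456 = 2.4303

RE ≈ 2.430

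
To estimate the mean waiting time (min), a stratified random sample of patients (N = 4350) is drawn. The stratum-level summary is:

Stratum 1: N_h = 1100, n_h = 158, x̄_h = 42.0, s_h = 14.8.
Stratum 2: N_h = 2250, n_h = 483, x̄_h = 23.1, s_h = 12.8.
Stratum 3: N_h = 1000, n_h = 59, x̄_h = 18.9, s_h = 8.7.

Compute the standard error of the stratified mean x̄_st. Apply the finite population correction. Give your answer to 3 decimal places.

SE(x̄_st) ≈ 0.459

V̂(x̄_st) = Σ W_h² (1 − n_h/N_h) s_h²/n_h, with W_h = N_h/N and N = 4350:
  stratum 1: (1100/4350)²·(1 − 158/1100)·14.8²/158 = 0.0759157
  stratum 2: (2250/4350)²·(1 − 483/2250)·12.8²/483 = 0.0712711
  stratum 3: (1000/4350)²·(1 − 59/1000)·8.7²/59 = 0.0637966
V̂(x̄_st) = 0.210983
SE(x̄_st) = √0.210983 = 0.459329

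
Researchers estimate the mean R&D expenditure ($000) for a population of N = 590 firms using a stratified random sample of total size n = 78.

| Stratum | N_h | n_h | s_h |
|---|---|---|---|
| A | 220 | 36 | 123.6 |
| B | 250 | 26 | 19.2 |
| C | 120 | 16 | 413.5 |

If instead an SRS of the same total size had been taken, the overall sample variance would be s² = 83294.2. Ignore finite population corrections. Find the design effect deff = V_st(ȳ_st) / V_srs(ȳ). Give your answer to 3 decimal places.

deff ≈ 0.472

V̂(ȳ_st) = Σ W_h² s_h²/n_h, with W_h = N_h/N and N = 590:
  stratum A: (220/590)²·123.6²/36 = 59.0032
  stratum B: (250/590)²·19.2²/26 = 2.54569
  stratum C: (120/590)²·413.5²/16 = 442.068
V_st = 503.617
V_srs = s²/n = 83294.2/78 = 1067.87
deff = V_st / V_srs = 503.617/1067.87 = 0.4716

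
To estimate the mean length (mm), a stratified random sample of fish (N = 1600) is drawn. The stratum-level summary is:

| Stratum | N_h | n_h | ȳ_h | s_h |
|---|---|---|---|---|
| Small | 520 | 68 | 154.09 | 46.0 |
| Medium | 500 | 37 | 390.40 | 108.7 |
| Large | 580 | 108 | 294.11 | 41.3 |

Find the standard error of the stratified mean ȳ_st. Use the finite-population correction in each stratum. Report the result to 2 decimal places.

SE(ȳ_st) ≈ 5.78

V̂(ȳ_st) = Σ W_h² (1 − n_h/N_h) s_h²/n_h, with W_h = N_h/N and N = 1600:
  stratum Small: (520/1600)²·(1 − 68/520)·46.0²/68 = 2.85699
  stratum Medium: (500/1600)²·(1 − 37/500)·108.7²/37 = 28.8781
  stratum Large: (580/1600)²·(1 − 108/580)·41.3²/108 = 1.68891
V̂(ȳ_st) = 33.424
SE(ȳ_st) = √33.424 = 5.78135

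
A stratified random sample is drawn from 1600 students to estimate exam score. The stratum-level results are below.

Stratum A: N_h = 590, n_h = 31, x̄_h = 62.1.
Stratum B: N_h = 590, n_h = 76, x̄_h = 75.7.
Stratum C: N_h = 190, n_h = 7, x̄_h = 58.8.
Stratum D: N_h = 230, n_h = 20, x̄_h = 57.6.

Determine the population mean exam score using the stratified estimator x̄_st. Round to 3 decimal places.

N = Σ N_h = 1600. Stratum weights W_h = N_h/N.
x̄_st = (590·62.1 + 590·75.7 + 190·58.8 + 230·57.6) / 1600 = 66.07625

x̄_st ≈ 66.076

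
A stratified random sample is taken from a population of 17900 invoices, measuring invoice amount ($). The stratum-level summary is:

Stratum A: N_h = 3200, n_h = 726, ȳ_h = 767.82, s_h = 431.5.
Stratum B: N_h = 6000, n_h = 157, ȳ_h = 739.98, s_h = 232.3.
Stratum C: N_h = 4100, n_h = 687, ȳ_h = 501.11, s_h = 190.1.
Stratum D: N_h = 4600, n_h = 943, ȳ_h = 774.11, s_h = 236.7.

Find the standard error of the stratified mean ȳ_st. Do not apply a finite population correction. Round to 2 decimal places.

V̂(ȳ_st) = Σ W_h² s_h²/n_h, with W_h = N_h/N and N = 17900:
  stratum A: (3200/17900)²·431.5²/726 = 8.19632
  stratum B: (6000/17900)²·232.3²/157 = 38.6185
  stratum C: (4100/17900)²·190.1²/687 = 2.75975
  stratum D: (4600/17900)²·236.7²/943 = 3.92369
V̂(ȳ_st) = 53.4982
SE(ȳ_st) = √53.4982 = 7.31425

SE(ȳ_st) ≈ 7.31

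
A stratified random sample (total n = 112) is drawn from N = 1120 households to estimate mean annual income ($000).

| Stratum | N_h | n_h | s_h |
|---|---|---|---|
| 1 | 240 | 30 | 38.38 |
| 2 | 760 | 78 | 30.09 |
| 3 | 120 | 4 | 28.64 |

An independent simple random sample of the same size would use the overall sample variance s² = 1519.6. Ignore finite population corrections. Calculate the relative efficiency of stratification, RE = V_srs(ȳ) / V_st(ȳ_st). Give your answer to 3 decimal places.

RE ≈ 1.363

V̂(ȳ_st) = Σ W_h² s_h²/n_h, with W_h = N_h/N and N = 1120:
  stratum 1: (240/1120)²·38.38²/30 = 2.25463
  stratum 2: (760/1120)²·30.09²/78 = 5.34492
  stratum 3: (120/1120)²·28.64²/4 = 2.35403
V_st = 9.95358
V_srs = s²/n = 1519.6/112 = 13.5679
Relative efficiency = V_srs / V_st = 13.5679/9.95358 = 1.3631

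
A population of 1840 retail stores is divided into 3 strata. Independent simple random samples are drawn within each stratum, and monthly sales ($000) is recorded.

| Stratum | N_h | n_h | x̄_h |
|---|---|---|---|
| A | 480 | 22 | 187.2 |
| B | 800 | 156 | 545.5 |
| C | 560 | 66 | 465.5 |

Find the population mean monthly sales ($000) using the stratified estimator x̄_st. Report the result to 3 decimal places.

x̄_st ≈ 427.683

N = Σ N_h = 1840. Stratum weights W_h = N_h/N.
x̄_st = (480·187.2 + 800·545.5 + 560·465.5) / 1840 = 427.68261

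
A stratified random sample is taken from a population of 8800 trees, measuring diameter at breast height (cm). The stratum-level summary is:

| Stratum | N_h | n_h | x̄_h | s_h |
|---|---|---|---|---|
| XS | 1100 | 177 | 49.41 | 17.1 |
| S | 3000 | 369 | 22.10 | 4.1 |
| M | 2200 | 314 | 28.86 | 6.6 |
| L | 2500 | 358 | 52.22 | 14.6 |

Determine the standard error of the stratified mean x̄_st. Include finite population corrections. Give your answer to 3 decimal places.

V̂(x̄_st) = Σ W_h² (1 − n_h/N_h) s_h²/n_h, with W_h = N_h/N and N = 8800:
  stratum XS: (1100/8800)²·(1 − 177/1100)·17.1²/177 = 0.0216595
  stratum S: (3000/8800)²·(1 − 369/3000)·4.1²/369 = 0.00464321
  stratum M: (2200/8800)²·(1 − 314/2200)·6.6²/314 = 0.00743288
  stratum L: (2500/8800)²·(1 − 358/2500)·14.6²/358 = 0.0411734
V̂(x̄_st) = 0.074909
SE(x̄_st) = √0.074909 = 0.273695

SE(x̄_st) ≈ 0.274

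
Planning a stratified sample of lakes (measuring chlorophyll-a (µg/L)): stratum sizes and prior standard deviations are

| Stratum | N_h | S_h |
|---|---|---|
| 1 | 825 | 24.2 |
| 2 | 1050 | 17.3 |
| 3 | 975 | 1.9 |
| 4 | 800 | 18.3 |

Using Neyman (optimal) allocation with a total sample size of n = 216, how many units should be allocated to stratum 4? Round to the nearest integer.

58

Neyman allocation: n_h = n · N_h S_h / Σ N_i S_i, with n = 216.
  stratum 1: N_h·S_h = 825·24.2 = 19965.00
  stratum 2: N_h·S_h = 1050·17.3 = 18165.00
  stratum 3: N_h·S_h = 975·1.9 = 1852.50
  stratum 4: N_h·S_h = 800·18.3 = 14640.00
Σ N_h S_h = 54622.50
n for stratum 4 = 216·14640.00/54622.50 = 57.893 → 58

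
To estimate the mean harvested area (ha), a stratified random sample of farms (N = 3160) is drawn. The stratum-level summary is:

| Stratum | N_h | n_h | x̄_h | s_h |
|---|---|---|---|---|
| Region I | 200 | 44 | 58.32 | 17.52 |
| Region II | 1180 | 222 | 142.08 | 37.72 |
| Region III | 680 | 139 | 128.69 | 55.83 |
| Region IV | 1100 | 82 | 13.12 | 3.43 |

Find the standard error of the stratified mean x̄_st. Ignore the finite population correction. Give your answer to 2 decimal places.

SE(x̄_st) ≈ 1.41

V̂(x̄_st) = Σ W_h² s_h²/n_h, with W_h = N_h/N and N = 3160:
  stratum Region I: (200/3160)²·17.52²/44 = 0.0279448
  stratum Region II: (1180/3160)²·37.72²/222 = 0.893676
  stratum Region III: (680/3160)²·55.83²/139 = 1.0384
  stratum Region IV: (1100/3160)²·3.43²/82 = 0.0173854
V̂(x̄_st) = 1.97741
SE(x̄_st) = √1.97741 = 1.4062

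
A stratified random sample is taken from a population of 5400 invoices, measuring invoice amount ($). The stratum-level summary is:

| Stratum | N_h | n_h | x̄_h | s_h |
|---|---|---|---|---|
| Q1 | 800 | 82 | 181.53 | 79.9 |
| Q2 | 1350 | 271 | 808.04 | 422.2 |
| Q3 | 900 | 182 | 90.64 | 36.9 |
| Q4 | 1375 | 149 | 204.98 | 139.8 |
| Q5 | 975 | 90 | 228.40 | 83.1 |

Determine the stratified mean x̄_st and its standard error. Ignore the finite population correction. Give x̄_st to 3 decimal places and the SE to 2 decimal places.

x̄_st ≈ 337.443, SE ≈ 7.35

x̄_st = Σ W_h x̄_h = (800·181.53 + 1350·808.04 + 900·90.64 + 1375·204.98 + 975·228.40)/5400 = 337.44287
V̂(x̄_st) = Σ W_h² s_h²/n_h, with W_h = N_h/N and N = 5400:
  stratum Q1: (800/5400)²·79.9²/82 = 1.70872
  stratum Q2: (1350/5400)²·422.2²/271 = 41.11
  stratum Q3: (900/5400)²·36.9²/182 = 0.207816
  stratum Q4: (1375/5400)²·139.8²/149 = 8.50444
  stratum Q5: (975/5400)²·83.1²/90 = 2.50139
V̂(x̄_st) = 54.0323
SE(x̄_st) = √54.0323 = 7.35067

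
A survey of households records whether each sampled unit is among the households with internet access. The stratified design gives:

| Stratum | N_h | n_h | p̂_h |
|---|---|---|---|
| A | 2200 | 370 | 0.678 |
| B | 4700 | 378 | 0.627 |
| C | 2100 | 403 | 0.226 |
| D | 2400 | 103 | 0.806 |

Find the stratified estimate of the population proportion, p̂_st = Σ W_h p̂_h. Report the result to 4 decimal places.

N = 11400; stratum weights W_h = N_h/N.
p̂_st = Σ W_h p̂_h = (2200·0.678 + 4700·0.627 + 2100·0.226 + 2400·0.806)/11400 = 0.60066

p̂_st ≈ 0.6007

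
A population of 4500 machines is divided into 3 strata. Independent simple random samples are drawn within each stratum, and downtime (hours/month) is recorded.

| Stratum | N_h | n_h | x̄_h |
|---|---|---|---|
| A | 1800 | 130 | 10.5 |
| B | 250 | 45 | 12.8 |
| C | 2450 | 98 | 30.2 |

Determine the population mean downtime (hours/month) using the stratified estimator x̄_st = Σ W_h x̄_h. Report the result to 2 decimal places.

x̄_st ≈ 21.35

N = Σ N_h = 4500. Stratum weights W_h = N_h/N.
x̄_st = (1800·10.5 + 250·12.8 + 2450·30.2) / 4500 = 21.3533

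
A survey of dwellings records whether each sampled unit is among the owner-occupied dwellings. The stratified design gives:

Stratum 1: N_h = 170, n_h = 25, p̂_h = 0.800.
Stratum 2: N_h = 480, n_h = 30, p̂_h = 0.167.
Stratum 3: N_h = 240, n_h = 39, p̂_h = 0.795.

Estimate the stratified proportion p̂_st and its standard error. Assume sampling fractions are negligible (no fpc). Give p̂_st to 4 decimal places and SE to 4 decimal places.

N = 890; stratum weights W_h = N_h/N.
p̂_st = Σ W_h p̂_h = (170·0.800 + 480·0.167 + 240·0.795)/890 = 0.45726
V̂(p̂_st) = Σ W_h² p̂_h(1−p̂_h)/(n_h−1):
  stratum 1: (170/890)²·0.800·0.200/24 = 0.000243235
  stratum 2: (480/890)²·0.167·0.833/29 = 0.00139529
  stratum 3: (240/890)²·0.795·0.205/38 = 0.000311874
V̂(p̂_st) = 0.0019504; SE = √V̂ = 0.0441634

p̂_st ≈ 0.4573, SE ≈ 0.0442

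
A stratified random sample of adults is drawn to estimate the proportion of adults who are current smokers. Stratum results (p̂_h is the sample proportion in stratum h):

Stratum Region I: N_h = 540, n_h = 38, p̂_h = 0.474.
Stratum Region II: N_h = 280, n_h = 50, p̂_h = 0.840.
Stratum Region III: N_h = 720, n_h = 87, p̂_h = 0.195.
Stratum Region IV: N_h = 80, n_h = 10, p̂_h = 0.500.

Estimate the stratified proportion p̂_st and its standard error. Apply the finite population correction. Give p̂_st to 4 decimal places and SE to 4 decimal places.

p̂_st ≈ 0.4145, SE ≈ 0.0338

N = 1620; stratum weights W_h = N_h/N.
p̂_st = Σ W_h p̂_h = (540·0.474 + 280·0.840 + 720·0.195 + 80·0.500)/1620 = 0.41454
V̂(p̂_st) = Σ W_h² (1 − n_h/N_h) p̂_h(1−p̂_h)/(n_h−1):
  stratum Region I: (540/1620)²·(1 − 38/540)·0.474·0.526/37 = 0.000696033
  stratum Region II: (280/1620)²·(1 − 50/280)·0.840·0.160/49 = 6.73068e-05
  stratum Region III: (720/1620)²·(1 − 87/720)·0.195·0.805/86 = 0.000316985
  stratum Region IV: (80/1620)²·(1 − 10/80)·0.500·0.500/9 = 5.92728e-05
V̂(p̂_st) = 0.0011396; SE = √V̂ = 0.0337579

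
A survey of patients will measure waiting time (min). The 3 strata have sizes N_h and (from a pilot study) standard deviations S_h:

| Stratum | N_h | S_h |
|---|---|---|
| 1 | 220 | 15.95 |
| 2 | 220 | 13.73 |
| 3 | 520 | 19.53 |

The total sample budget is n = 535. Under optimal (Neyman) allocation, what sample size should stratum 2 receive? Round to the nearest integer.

Neyman allocation: n_h = n · N_h S_h / Σ N_i S_i, with n = 535.
  stratum 1: N_h·S_h = 220·15.95 = 3509.00
  stratum 2: N_h·S_h = 220·13.73 = 3020.60
  stratum 3: N_h·S_h = 520·19.53 = 10155.60
Σ N_h S_h = 16685.20
n for stratum 2 = 535·3020.60/16685.20 = 96.854 → 97

97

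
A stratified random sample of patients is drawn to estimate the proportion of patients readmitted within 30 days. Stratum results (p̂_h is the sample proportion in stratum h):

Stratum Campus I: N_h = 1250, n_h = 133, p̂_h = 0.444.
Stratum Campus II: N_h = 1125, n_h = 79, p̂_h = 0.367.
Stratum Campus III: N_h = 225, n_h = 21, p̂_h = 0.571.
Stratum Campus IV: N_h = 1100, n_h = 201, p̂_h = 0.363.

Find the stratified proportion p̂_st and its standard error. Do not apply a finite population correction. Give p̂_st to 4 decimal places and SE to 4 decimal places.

N = 3700; stratum weights W_h = N_h/N.
p̂_st = Σ W_h p̂_h = (1250·0.444 + 1125·0.367 + 225·0.571 + 1100·0.363)/3700 = 0.40423
V̂(p̂_st) = Σ W_h² p̂_h(1−p̂_h)/(n_h−1):
  stratum Campus I: (1250/3700)²·0.444·0.556/132 = 0.000213452
  stratum Campus II: (1125/3700)²·0.367·0.633/78 = 0.000275345
  stratum Campus III: (225/3700)²·0.571·0.429/20 = 4.52924e-05
  stratum Campus IV: (1100/3700)²·0.363·0.637/200 = 0.000102188
V̂(p̂_st) = 0.000636277; SE = √V̂ = 0.0252245

p̂_st ≈ 0.4042, SE ≈ 0.0252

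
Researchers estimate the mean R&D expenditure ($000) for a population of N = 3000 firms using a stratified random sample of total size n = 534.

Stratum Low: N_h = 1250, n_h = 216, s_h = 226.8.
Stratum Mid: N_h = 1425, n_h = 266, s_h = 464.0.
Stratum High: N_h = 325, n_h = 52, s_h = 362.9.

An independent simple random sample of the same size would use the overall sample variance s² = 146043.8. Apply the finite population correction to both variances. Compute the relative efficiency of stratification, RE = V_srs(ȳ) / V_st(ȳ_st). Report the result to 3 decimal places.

V̂(ȳ_st) = Σ W_h² (1 − n_h/N_h) s_h²/n_h, with W_h = N_h/N and N = 3000:
  stratum Low: (1250/3000)²·(1 − 216/1250)·226.8²/216 = 34.1996
  stratum Mid: (1425/3000)²·(1 − 266/1425)·464.0²/266 = 148.529
  stratum High: (325/3000)²·(1 − 52/325)·362.9²/52 = 24.9674
V_st = 207.696
V_srs = (1 − 534/3000)·146043.8/534 = 224.809
Relative efficiency = V_srs / V_st = 224.809/207.696 = 1.0824

RE ≈ 1.082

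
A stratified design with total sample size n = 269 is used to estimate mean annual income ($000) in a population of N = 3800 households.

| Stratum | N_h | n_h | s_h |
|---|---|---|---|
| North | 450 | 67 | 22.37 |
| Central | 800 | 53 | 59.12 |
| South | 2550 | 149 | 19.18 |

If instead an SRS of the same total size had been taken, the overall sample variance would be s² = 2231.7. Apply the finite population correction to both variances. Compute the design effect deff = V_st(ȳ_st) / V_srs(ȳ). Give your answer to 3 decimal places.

deff ≈ 0.501

V̂(ȳ_st) = Σ W_h² (1 − n_h/N_h) s_h²/n_h, with W_h = N_h/N and N = 3800:
  stratum North: (450/3800)²·(1 − 67/450)·22.37²/67 = 0.0891459
  stratum Central: (800/3800)²·(1 − 53/800)·59.12²/53 = 2.72921
  stratum South: (2550/3800)²·(1 − 149/2550)·19.18²/149 = 1.04683
V_st = 3.86518
V_srs = (1 − 269/3800)·2231.7/269 = 7.70899
deff = V_st / V_srs = 3.86518/7.70899 = 0.5014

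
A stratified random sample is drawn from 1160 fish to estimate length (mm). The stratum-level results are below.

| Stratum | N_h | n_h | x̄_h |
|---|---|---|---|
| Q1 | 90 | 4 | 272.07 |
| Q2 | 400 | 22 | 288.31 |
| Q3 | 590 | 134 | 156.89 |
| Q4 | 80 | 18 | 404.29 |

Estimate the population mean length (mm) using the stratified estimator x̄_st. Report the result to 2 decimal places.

N = Σ N_h = 1160. Stratum weights W_h = N_h/N.
x̄_st = (90·272.07 + 400·288.31 + 590·156.89 + 80·404.29) / 1160 = 228.2057

x̄_st ≈ 228.21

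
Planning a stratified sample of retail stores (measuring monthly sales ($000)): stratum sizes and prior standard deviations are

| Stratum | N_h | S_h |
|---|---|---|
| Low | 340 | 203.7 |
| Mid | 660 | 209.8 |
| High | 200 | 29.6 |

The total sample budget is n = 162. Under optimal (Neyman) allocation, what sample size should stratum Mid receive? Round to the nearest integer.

105

Neyman allocation: n_h = n · N_h S_h / Σ N_i S_i, with n = 162.
  stratum Low: N_h·S_h = 340·203.7 = 69258.00
  stratum Mid: N_h·S_h = 660·209.8 = 138468.00
  stratum High: N_h·S_h = 200·29.6 = 5920.00
Σ N_h S_h = 213646.00
n for stratum Mid = 162·138468.00/213646.00 = 104.995 → 105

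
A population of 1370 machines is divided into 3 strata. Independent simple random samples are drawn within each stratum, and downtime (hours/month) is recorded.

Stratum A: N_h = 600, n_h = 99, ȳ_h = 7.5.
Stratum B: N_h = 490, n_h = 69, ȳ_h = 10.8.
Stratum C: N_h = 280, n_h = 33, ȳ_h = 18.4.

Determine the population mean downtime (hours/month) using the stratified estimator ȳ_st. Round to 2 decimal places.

ȳ_st ≈ 10.91

N = Σ N_h = 1370. Stratum weights W_h = N_h/N.
ȳ_st = (600·7.5 + 490·10.8 + 280·18.4) / 1370 = 10.9080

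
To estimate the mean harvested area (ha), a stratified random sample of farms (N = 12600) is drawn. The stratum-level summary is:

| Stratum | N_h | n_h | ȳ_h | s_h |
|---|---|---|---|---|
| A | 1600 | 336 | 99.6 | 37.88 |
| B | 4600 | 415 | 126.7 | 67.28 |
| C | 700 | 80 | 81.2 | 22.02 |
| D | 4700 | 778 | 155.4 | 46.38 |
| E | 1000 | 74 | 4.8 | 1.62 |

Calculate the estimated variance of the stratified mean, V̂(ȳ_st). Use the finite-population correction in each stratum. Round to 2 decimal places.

V̂(ȳ_st) ≈ 1.71

V̂(ȳ_st) = Σ W_h² (1 − n_h/N_h) s_h²/n_h, with W_h = N_h/N and N = 12600:
  stratum A: (1600/12600)²·(1 − 336/1600)·37.88²/336 = 0.054401
  stratum B: (4600/12600)²·(1 − 415/4600)·67.28²/415 = 1.32262
  stratum C: (700/12600)²·(1 − 80/700)·22.02²/80 = 0.0165689
  stratum D: (4700/12600)²·(1 − 778/4700)·46.38²/778 = 0.32103
  stratum E: (1000/12600)²·(1 − 74/1000)·1.62²/74 = 0.000206856
V̂(ȳ_st) = 1.71483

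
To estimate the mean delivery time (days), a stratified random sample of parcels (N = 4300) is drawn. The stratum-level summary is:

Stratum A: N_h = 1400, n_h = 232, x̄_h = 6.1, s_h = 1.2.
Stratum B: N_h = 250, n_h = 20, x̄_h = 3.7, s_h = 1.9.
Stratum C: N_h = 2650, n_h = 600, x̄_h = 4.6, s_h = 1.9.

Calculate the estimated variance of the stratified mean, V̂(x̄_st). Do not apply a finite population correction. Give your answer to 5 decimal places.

V̂(x̄_st) = Σ W_h² s_h²/n_h, with W_h = N_h/N and N = 4300:
  stratum A: (1400/4300)²·1.2²/232 = 0.000657951
  stratum B: (250/4300)²·1.9²/20 = 0.000610127
  stratum C: (2650/4300)²·1.9²/600 = 0.00228513
V̂(x̄_st) = 0.00355321

V̂(x̄_st) ≈ 0.00355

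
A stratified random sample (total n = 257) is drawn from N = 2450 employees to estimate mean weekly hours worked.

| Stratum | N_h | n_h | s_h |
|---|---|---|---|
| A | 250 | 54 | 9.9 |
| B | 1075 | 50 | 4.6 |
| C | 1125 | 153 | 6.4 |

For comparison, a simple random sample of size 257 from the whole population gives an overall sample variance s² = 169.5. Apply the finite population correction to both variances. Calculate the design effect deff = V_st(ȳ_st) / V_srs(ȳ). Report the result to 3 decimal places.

deff ≈ 0.239

V̂(ȳ_st) = Σ W_h² (1 − n_h/N_h) s_h²/n_h, with W_h = N_h/N and N = 2450:
  stratum A: (250/2450)²·(1 − 54/250)·9.9²/54 = 0.0148163
  stratum B: (1075/2450)²·(1 − 50/1075)·4.6²/50 = 0.0776865
  stratum C: (1125/2450)²·(1 − 153/1125)·6.4²/153 = 0.0487703
V_st = 0.141273
V_srs = (1 − 257/2450)·169.5/257 = 0.590349
deff = V_st / V_srs = 0.141273/0.590349 = 0.2393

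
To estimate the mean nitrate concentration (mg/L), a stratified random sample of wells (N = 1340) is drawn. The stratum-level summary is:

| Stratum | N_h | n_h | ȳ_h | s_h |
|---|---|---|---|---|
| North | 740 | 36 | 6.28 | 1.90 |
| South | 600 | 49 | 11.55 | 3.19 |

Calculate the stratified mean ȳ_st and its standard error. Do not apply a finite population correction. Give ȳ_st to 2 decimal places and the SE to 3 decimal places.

ȳ_st = Σ W_h ȳ_h = (740·6.28 + 600·11.55)/1340 = 8.63970
V̂(ȳ_st) = Σ W_h² s_h²/n_h, with W_h = N_h/N and N = 1340:
  stratum North: (740/1340)²·1.90²/36 = 0.0305815
  stratum South: (600/1340)²·3.19²/49 = 0.0416369
V̂(ȳ_st) = 0.0722184
SE(ȳ_st) = √0.0722184 = 0.268735

ȳ_st ≈ 8.64, SE ≈ 0.269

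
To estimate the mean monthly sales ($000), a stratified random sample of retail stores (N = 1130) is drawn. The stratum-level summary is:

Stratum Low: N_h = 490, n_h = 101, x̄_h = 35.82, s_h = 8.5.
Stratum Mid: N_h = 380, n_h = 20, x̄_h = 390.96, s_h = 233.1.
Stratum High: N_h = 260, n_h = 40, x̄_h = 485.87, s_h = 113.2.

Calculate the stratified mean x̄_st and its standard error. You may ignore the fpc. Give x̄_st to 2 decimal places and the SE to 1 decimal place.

x̄_st ≈ 258.80, SE ≈ 18.0

x̄_st = Σ W_h x̄_h = (490·35.82 + 380·390.96 + 260·485.87)/1130 = 258.79894
V̂(x̄_st) = Σ W_h² s_h²/n_h, with W_h = N_h/N and N = 1130:
  stratum Low: (490/1130)²·8.5²/101 = 0.134509
  stratum Mid: (380/1130)²·233.1²/20 = 307.231
  stratum High: (260/1130)²·113.2²/40 = 16.9599
V̂(x̄_st) = 324.325
SE(x̄_st) = √324.325 = 18.009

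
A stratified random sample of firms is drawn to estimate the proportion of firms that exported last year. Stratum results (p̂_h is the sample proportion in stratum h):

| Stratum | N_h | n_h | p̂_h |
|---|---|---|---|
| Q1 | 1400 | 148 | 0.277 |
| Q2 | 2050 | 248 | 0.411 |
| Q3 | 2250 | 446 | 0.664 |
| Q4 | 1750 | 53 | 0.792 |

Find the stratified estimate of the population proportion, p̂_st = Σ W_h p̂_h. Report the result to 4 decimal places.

N = 7450; stratum weights W_h = N_h/N.
p̂_st = Σ W_h p̂_h = (1400·0.277 + 2050·0.411 + 2250·0.664 + 1750·0.792)/7450 = 0.55172

p̂_st ≈ 0.5517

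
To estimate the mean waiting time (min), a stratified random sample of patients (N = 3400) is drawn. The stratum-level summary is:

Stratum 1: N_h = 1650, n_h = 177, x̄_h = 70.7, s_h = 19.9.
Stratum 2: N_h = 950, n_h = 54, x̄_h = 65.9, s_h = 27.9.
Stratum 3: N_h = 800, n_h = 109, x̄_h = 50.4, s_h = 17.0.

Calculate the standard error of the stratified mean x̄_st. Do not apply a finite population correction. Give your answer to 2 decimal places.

SE(x̄_st) ≈ 1.34

V̂(x̄_st) = Σ W_h² s_h²/n_h, with W_h = N_h/N and N = 3400:
  stratum 1: (1650/3400)²·19.9²/177 = 0.526918
  stratum 2: (950/3400)²·27.9²/54 = 1.12539
  stratum 3: (800/3400)²·17.0²/109 = 0.146789
V̂(x̄_st) = 1.7991
SE(x̄_st) = √1.7991 = 1.34131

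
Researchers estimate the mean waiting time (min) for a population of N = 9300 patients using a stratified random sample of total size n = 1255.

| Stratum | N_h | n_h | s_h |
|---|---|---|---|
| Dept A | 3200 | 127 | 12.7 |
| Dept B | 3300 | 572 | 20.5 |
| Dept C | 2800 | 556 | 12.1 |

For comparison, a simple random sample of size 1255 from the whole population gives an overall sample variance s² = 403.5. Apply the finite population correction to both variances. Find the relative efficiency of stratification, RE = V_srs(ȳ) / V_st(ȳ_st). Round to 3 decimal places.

V̂(ȳ_st) = Σ W_h² (1 − n_h/N_h) s_h²/n_h, with W_h = N_h/N and N = 9300:
  stratum Dept A: (3200/9300)²·(1 − 127/3200)·12.7²/127 = 0.144394
  stratum Dept B: (3300/9300)²·(1 − 572/3300)·20.5²/572 = 0.0764723
  stratum Dept C: (2800/9300)²·(1 − 556/2800)·12.1²/556 = 0.0191298
V_st = 0.239997
V_srs = (1 − 1255/9300)·403.5/1255 = 0.278127
Relative efficiency = V_srs / V_st = 0.278127/0.239997 = 1.1589

RE ≈ 1.159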